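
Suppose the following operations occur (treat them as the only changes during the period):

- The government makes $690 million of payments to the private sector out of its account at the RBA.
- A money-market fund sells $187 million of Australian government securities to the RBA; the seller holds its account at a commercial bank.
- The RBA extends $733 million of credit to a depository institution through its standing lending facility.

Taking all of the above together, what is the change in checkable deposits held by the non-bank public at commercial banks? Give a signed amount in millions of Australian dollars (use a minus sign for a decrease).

Government spending $690 million: non-bank counterparties' bank balances rise → +$690M.
Asset purchase (from non-banks) $187 million: non-bank counterparties' bank balances rise → +$187M.
Discount-window loan $733 million: the counterparty is a bank, so public deposits are unchanged → 0.
Net: 690 + 187 + 0 = +$877 million.

+$877 million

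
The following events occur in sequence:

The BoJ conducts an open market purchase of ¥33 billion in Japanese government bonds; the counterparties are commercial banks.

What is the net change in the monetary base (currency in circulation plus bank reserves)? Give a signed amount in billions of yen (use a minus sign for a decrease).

+¥33 billion

OMO purchase (from banks) ¥33 billion: BoJ balance sheet expands → +¥33B.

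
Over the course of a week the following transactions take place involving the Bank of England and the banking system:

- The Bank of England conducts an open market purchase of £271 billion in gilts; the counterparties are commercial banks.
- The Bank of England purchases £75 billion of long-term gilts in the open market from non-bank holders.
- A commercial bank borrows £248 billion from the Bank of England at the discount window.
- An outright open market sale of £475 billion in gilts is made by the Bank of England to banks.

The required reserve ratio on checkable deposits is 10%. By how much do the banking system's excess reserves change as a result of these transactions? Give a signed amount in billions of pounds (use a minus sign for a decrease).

+£111.5 billion

OMO purchase (from banks) £271 billion: reserves +£271B, deposits 0.
Asset purchase (from non-banks) £75 billion: reserves +£75B, deposits +£75B.
Discount-window loan £248 billion: reserves +£248B, deposits 0.
OMO sale (to banks) £475 billion: reserves −£475B, deposits 0.
Totals: Δreserves = +£119B, Δdeposits = +£75B.
Δrequired reserves = 10% × +£75B = +£7.5B.
Δexcess reserves = Δreserves − Δrequired = +£119B − (+£7.5B) = +£111.5 billion.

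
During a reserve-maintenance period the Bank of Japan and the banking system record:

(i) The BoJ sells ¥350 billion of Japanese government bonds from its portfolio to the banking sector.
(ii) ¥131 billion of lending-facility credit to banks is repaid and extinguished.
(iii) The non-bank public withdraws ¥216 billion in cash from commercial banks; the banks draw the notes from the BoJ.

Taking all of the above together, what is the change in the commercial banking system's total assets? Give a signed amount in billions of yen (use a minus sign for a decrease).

OMO sale (to banks) ¥350 billion: just an asset swap on bank balance sheets → 0.
Discount-window repayment ¥131 billion: bank balance sheets shrink → −¥131B.
Currency withdrawal ¥216 billion: bank balance sheets shrink → −¥216B.
Net: 0 − 131 − 216 = -¥347 billion.

-¥347 billion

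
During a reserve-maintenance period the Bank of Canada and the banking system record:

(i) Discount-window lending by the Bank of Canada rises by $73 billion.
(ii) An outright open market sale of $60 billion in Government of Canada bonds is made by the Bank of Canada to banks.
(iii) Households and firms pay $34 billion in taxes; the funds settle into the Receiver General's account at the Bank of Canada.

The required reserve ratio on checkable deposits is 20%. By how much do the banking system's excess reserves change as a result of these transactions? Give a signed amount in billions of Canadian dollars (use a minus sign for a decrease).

Discount-window loan $73 billion: reserves +$73B, deposits 0.
OMO sale (to banks) $60 billion: reserves −$60B, deposits 0.
Government account inflow $34 billion: reserves −$34B, deposits −$34B.
Totals: Δreserves = −$21B, Δdeposits = −$34B.
Δrequired reserves = 20% × −$34B = −$6.8B.
Δexcess reserves = Δreserves − Δrequired = −$21B − (−$6.8B) = -$14.2 billion.

-$14.2 billion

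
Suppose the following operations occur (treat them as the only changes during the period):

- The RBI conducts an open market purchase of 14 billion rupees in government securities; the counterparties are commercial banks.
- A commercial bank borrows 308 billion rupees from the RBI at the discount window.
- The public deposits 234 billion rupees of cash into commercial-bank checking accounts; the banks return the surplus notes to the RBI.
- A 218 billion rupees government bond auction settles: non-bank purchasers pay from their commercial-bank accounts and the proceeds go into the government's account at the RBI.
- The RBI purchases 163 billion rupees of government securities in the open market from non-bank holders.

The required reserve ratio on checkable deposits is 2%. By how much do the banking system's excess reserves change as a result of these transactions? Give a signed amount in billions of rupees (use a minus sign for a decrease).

OMO purchase (from banks) 14 billion rupees: reserves +14B, deposits 0.
Discount-window loan 308 billion rupees: reserves +308B, deposits 0.
Currency deposit 234 billion rupees: reserves +234B, deposits +234B.
Government account inflow 218 billion rupees: reserves −218B, deposits −218B.
Asset purchase (from non-banks) 163 billion rupees: reserves +163B, deposits +163B.
Totals: Δreserves = +501B, Δdeposits = +179B.
Δrequired reserves = 2% × +179B = +3.58B.
Δexcess reserves = Δreserves − Δrequired = +501B − (+3.58B) = +497.42 billion.

+497.42 billion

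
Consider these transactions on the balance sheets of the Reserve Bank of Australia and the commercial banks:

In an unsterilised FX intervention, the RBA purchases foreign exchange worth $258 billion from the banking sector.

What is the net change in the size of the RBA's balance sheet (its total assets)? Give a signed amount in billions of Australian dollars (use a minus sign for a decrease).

FX purchase $258 billion: an RBA asset is acquired → +$258B.

+$258 billion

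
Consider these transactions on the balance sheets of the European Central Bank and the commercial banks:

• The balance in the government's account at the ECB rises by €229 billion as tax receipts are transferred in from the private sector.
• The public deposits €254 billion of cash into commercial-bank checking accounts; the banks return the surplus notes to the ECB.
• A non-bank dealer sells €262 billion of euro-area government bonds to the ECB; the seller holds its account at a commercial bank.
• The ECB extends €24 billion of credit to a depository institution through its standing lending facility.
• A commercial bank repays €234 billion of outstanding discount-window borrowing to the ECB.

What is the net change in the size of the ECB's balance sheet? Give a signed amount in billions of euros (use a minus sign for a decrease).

ECB balance sheet:
  Assets:      Securities +€262B, Loans to banks −€210B
  Liabilities: Bank reserves +€77B, Currency in circulation −€254B, Government deposits +€229B
Commercial banking system:
  Assets:      Reserves at CB +€77B
  Liabilities: Checkable deposits +€287B, Borrowings from CB −€210B
Change in total ECB assets = +€52 billion.

+€52 billion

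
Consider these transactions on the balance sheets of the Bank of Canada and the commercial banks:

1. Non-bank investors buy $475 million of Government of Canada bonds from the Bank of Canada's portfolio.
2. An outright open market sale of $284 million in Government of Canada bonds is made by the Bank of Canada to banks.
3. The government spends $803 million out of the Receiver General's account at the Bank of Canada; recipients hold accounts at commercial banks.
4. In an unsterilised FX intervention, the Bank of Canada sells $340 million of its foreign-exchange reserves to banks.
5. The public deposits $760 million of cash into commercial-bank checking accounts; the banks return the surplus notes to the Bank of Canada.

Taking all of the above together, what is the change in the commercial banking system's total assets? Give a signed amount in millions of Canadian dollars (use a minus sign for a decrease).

Bank of Canada balance sheet:
  Assets:      Securities −$759M, Foreign assets −$340M
  Liabilities: Bank reserves +$464M, Currency in circulation −$760M, Government deposits −$803M
Commercial banking system:
  Assets:      Reserves at CB +$464M, Securities +$284M, Foreign assets +$340M
  Liabilities: Checkable deposits +$1088M
Change in total bank assets = +$1088 million.

+$1088 million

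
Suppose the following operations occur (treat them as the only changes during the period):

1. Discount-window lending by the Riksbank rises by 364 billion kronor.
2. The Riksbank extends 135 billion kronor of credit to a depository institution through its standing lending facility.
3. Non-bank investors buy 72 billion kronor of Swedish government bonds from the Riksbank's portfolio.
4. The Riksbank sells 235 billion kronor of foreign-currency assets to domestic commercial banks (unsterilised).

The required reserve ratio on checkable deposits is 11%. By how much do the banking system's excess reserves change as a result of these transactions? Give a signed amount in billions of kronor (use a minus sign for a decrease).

Discount-window loan 364 billion kronor: reserves +364B, deposits 0.
Discount-window loan 135 billion kronor: reserves +135B, deposits 0.
Asset sale (to non-banks) 72 billion kronor: reserves −72B, deposits −72B.
FX sale 235 billion kronor: reserves −235B, deposits 0.
Totals: Δreserves = +192B, Δdeposits = −72B.
Δrequired reserves = 11% × −72B = −7.92B.
Δexcess reserves = Δreserves − Δrequired = +192B − (−7.92B) = +199.92 billion.

+199.92 billion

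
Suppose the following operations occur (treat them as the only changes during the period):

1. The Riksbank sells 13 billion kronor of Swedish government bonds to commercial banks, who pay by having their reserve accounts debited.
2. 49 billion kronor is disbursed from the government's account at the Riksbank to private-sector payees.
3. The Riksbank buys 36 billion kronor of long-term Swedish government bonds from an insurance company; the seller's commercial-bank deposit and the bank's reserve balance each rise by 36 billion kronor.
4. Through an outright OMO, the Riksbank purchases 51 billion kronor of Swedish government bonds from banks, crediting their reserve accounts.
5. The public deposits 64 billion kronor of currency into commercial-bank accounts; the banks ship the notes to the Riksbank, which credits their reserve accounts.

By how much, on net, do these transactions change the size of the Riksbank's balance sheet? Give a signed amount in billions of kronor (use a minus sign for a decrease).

OMO sale (to banks) 13 billion kronor: a Riksbank asset is shed → −13B.
Government spending 49 billion kronor: only the composition of liabilities changes → 0.
Asset purchase (from non-banks) 36 billion kronor: a Riksbank asset is acquired → +36B.
OMO purchase (from banks) 51 billion kronor: a Riksbank asset is acquired → +51B.
Currency deposit 64 billion kronor: only the composition of liabilities changes → 0.
Net: −13 + 0 + 36 + 51 + 0 = +74 billion.

+74 billion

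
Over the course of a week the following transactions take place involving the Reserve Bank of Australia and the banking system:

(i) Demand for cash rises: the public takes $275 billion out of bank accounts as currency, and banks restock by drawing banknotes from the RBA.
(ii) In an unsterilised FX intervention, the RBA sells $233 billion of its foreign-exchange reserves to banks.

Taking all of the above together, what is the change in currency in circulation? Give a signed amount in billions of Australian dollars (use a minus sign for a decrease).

Currency withdrawal $275 billion: notes leave the central bank → +$275B.
FX sale $233 billion: no currency enters or leaves circulation → 0.
Net: 275 + 0 = +$275 billion.

+$275 billion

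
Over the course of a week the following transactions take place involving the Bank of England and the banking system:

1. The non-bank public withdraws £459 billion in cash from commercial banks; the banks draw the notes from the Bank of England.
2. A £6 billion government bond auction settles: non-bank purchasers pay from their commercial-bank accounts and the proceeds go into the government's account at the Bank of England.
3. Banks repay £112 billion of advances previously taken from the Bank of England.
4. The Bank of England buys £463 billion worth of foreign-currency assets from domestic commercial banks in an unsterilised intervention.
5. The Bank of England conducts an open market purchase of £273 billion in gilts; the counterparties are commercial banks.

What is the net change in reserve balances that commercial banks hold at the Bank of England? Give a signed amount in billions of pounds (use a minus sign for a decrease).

Currency withdrawal £459 billion: banks swap reserves for currency → −£459B.
Government account inflow £6 billion: funds move from bank reserves into the government account → −£6B.
Discount-window repayment £112 billion: repayment is debited from reserves → −£112B.
FX purchase £463 billion: the Bank of England pays by crediting reserve accounts → +£463B.
OMO purchase (from banks) £273 billion: the Bank of England pays by crediting reserve accounts → +£273B.
Net: −459 − 6 − 112 + 463 + 273 = +£159 billion.

+£159 billion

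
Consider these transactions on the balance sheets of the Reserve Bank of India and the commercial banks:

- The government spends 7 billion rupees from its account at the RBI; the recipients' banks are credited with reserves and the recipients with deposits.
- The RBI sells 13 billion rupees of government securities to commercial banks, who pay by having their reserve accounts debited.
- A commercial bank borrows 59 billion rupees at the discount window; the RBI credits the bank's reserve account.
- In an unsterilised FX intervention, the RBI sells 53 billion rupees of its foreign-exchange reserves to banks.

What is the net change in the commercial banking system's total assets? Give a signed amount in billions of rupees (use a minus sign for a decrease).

Government spending 7 billion rupees: bank balance sheets expand → +7B.
OMO sale (to banks) 13 billion rupees: just an asset swap on bank balance sheets → 0.
Discount-window loan 59 billion rupees: bank balance sheets expand → +59B.
FX sale 53 billion rupees: just an asset swap on bank balance sheets → 0.
Net: 7 + 0 + 59 + 0 = +66 billion.

+66 billion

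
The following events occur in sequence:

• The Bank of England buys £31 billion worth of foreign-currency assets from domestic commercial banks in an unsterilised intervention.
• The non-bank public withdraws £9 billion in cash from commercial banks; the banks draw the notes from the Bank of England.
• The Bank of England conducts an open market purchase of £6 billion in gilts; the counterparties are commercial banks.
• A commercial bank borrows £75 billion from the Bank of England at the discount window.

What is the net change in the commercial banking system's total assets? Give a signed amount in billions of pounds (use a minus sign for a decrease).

Bank of England balance sheet:
  Assets:      Securities +£6B, Loans to banks +£75B, Foreign assets +£31B
  Liabilities: Bank reserves +£103B, Currency in circulation +£9B
Commercial banking system:
  Assets:      Reserves at CB +£103B, Securities −£6B, Foreign assets −£31B
  Liabilities: Checkable deposits −£9B, Borrowings from CB +£75B
Change in total bank assets = +£66 billion.

+£66 billion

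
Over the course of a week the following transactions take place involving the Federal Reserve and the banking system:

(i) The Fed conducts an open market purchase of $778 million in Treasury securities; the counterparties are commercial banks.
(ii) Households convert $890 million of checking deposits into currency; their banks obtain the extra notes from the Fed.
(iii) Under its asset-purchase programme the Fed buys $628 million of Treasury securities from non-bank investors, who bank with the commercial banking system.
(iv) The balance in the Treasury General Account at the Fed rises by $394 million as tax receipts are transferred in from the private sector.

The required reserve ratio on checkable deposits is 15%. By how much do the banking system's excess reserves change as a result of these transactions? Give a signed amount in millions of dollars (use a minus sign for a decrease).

OMO purchase (from banks) $778 million: reserves +$778M, deposits 0.
Currency withdrawal $890 million: reserves −$890M, deposits −$890M.
Asset purchase (from non-banks) $628 million: reserves +$628M, deposits +$628M.
Government account inflow $394 million: reserves −$394M, deposits −$394M.
Totals: Δreserves = +$122M, Δdeposits = −$656M.
Δrequired reserves = 15% × −$656M = −$98.4M.
Δexcess reserves = Δreserves − Δrequired = +$122M − (−$98.4M) = +$220.4 million.

+$220.4 million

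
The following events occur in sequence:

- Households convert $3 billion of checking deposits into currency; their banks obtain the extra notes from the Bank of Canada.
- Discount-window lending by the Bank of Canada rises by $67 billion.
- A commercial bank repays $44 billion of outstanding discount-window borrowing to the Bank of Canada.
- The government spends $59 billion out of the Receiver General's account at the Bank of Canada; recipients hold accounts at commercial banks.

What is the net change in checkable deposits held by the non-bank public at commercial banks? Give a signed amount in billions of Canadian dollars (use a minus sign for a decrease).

+$56 billion

Currency withdrawal $3 billion: non-bank counterparties' bank balances fall → −$3B.
Discount-window loan $67 billion: the counterparty is a bank, so public deposits are unchanged → 0.
Discount-window repayment $44 billion: the counterparty is a bank, so public deposits are unchanged → 0.
Government spending $59 billion: non-bank counterparties' bank balances rise → +$59B.
Net: −3 + 0 + 0 + 59 = +$56 billion.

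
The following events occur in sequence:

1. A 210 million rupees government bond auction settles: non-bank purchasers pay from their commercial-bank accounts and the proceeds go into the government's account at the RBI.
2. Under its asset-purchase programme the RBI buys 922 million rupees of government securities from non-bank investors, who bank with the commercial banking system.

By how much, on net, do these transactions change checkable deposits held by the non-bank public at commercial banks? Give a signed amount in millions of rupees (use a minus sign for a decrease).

+712 million

RBI balance sheet:
  Assets:      Securities +922M
  Liabilities: Bank reserves +712M, Government deposits +210M
Commercial banking system:
  Assets:      Reserves at CB +712M
  Liabilities: Checkable deposits +712M
So the change in checkable deposits held by the non-bank public at commercial banks is +712 million.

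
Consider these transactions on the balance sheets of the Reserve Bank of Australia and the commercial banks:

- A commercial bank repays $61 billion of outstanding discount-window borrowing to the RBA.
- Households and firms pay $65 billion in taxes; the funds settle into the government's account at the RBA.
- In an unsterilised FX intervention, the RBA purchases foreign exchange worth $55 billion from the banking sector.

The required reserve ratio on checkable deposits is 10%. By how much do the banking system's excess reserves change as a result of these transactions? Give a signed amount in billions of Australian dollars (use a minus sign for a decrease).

-$64.5 billion

Discount-window repayment $61 billion: reserves −$61B, deposits 0.
Government account inflow $65 billion: reserves −$65B, deposits −$65B.
FX purchase $55 billion: reserves +$55B, deposits 0.
Totals: Δreserves = −$71B, Δdeposits = −$65B.
Δrequired reserves = 10% × −$65B = −$6.5B.
Δexcess reserves = Δreserves − Δrequired = −$71B − (−$6.5B) = -$64.5 billion.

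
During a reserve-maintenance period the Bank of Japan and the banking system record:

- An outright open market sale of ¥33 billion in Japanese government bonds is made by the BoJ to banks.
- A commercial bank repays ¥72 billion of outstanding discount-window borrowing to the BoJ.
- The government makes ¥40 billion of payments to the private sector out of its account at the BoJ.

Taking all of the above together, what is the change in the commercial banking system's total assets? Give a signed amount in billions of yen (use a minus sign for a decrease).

-¥32 billion

OMO sale (to banks) ¥33 billion: just an asset swap on bank balance sheets → 0.
Discount-window repayment ¥72 billion: bank balance sheets shrink → −¥72B.
Government spending ¥40 billion: bank balance sheets expand → +¥40B.
Net: 0 − 72 + 40 = -¥32 billion.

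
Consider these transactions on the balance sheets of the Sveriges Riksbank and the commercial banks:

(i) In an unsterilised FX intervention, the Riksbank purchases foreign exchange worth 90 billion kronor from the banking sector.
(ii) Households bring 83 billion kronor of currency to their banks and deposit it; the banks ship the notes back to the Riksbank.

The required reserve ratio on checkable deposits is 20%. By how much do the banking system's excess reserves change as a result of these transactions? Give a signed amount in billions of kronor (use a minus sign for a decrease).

FX purchase 90 billion kronor: reserves +90B, deposits 0.
Currency deposit 83 billion kronor: reserves +83B, deposits +83B.
Totals: Δreserves = +173B, Δdeposits = +83B.
Δrequired reserves = 20% × +83B = +16.6B.
Δexcess reserves = Δreserves − Δrequired = +173B − (+16.6B) = +156.4 billion.

+156.4 billion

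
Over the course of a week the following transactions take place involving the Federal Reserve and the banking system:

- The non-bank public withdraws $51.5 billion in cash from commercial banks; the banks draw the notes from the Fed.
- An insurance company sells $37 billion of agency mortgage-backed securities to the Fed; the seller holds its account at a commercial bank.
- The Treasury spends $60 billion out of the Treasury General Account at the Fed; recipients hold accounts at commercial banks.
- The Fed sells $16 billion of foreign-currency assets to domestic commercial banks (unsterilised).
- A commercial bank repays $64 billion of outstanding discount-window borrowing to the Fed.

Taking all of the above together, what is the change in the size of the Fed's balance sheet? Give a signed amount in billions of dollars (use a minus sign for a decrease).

-$43 billion

Fed balance sheet:
  Assets:      Securities +$37B, Loans to banks −$64B, Foreign assets −$16B
  Liabilities: Bank reserves −$34.5B, Currency in circulation +$51.5B, Government deposits −$60B
Change in total Fed assets = -$43 billion.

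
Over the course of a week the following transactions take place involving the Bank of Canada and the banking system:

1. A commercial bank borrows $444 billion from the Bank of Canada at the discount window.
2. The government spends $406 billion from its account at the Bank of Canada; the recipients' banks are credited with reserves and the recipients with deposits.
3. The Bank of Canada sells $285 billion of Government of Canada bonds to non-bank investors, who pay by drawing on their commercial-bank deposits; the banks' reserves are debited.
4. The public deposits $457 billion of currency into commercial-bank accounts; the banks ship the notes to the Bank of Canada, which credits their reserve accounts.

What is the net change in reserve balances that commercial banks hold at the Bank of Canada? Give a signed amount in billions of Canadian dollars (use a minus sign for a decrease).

Bank of Canada balance sheet:
  Assets:      Securities −$285B, Loans to banks +$444B
  Liabilities: Bank reserves +$1022B, Currency in circulation −$457B, Government deposits −$406B
So the change in reserve balances that commercial banks hold at the Bank of Canada is +$1022 billion.

+$1022 billion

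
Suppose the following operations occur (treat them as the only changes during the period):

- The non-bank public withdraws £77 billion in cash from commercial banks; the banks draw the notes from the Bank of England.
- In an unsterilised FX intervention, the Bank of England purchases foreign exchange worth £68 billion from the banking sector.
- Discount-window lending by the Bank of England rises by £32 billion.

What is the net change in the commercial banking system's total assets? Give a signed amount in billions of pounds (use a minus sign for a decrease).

-£45 billion

Bank of England balance sheet:
  Assets:      Loans to banks +£32B, Foreign assets +£68B
  Liabilities: Bank reserves +£23B, Currency in circulation +£77B
Commercial banking system:
  Assets:      Reserves at CB +£23B, Foreign assets −£68B
  Liabilities: Checkable deposits −£77B, Borrowings from CB +£32B
Change in total bank assets = -£45 billion.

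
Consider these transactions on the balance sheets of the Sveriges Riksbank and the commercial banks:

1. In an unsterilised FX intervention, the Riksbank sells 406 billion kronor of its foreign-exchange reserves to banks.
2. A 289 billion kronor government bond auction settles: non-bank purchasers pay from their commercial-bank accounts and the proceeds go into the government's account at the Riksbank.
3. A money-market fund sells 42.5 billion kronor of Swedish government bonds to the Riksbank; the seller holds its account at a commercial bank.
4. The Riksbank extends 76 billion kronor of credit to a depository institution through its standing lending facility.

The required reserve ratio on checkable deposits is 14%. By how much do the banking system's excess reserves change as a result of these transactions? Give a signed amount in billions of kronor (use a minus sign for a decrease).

FX sale 406 billion kronor: reserves −406B, deposits 0.
Government account inflow 289 billion kronor: reserves −289B, deposits −289B.
Asset purchase (from non-banks) 42.5 billion kronor: reserves +42.5B, deposits +42.5B.
Discount-window loan 76 billion kronor: reserves +76B, deposits 0.
Totals: Δreserves = −576.5B, Δdeposits = −246.5B.
Δrequired reserves = 14% × −246.5B = −34.51B.
Δexcess reserves = Δreserves − Δrequired = −576.5B − (−34.51B) = -541.99 billion.

-541.99 billion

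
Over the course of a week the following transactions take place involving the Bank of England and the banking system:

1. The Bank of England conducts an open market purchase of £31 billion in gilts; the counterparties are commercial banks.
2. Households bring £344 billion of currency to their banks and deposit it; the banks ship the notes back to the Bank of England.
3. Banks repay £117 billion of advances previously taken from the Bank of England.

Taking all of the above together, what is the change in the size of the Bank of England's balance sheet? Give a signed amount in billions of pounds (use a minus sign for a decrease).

-£86 billion

OMO purchase (from banks) £31 billion: a Bank of England asset is acquired → +£31B.
Currency deposit £344 billion: only the composition of liabilities changes → 0.
Discount-window repayment £117 billion: a Bank of England asset is shed → −£117B.
Net: 31 + 0 − 117 = -£86 billion.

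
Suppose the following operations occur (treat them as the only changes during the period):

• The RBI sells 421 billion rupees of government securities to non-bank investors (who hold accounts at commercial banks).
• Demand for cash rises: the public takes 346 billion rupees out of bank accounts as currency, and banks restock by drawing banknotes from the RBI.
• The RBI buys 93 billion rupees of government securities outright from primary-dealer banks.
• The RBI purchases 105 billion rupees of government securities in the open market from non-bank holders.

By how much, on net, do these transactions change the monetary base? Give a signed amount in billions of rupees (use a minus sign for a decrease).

Asset sale (to non-banks) 421 billion rupees: RBI balance sheet contracts → −421B.
Currency withdrawal 346 billion rupees: just a shift between currency and reserves — both are base money → 0.
OMO purchase (from banks) 93 billion rupees: RBI balance sheet expands → +93B.
Asset purchase (from non-banks) 105 billion rupees: RBI balance sheet expands → +105B.
Net: −421 + 0 + 93 + 105 = -223 billion.

-223 billion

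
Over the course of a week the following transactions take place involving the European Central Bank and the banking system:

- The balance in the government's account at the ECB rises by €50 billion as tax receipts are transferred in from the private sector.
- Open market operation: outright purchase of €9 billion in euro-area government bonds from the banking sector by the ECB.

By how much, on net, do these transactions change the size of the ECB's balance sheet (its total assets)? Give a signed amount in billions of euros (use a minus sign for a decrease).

+€9 billion

ECB balance sheet:
  Assets:      Securities +€9B
  Liabilities: Bank reserves −€41B, Government deposits +€50B
Change in total ECB assets = +€9 billion.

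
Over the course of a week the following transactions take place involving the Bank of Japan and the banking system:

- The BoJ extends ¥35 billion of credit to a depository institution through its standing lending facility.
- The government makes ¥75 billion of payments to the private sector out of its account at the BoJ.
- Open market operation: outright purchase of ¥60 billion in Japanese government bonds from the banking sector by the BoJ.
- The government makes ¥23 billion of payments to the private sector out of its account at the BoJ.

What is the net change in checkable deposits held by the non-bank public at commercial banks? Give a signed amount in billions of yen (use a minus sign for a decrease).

+¥98 billion

Discount-window loan ¥35 billion: the counterparty is a bank, so public deposits are unchanged → 0.
Government spending ¥75 billion: non-bank counterparties' bank balances rise → +¥75B.
OMO purchase (from banks) ¥60 billion: the counterparty is a bank, so public deposits are unchanged → 0.
Government spending ¥23 billion: non-bank counterparties' bank balances rise → +¥23B.
Net: 0 + 75 + 0 + 23 = +¥98 billion.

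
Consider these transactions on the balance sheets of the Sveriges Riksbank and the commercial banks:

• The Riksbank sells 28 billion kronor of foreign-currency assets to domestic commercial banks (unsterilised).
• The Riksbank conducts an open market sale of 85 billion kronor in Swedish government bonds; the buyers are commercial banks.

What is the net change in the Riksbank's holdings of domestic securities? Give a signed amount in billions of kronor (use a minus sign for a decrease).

-85 billion

Riksbank balance sheet:
  Assets:      Securities −85B, Foreign assets −28B
  Liabilities: Bank reserves −113B
Commercial banking system:
  Assets:      Reserves at CB −113B, Securities +85B, Foreign assets +28B
  Liabilities: no change
So the change in the Riksbank's holdings of domestic securities is -85 billion.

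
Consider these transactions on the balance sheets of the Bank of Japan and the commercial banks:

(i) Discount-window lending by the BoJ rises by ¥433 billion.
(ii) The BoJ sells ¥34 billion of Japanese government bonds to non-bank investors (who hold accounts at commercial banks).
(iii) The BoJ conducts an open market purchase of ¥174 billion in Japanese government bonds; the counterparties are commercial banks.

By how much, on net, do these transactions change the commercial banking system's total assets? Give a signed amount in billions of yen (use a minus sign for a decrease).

+¥399 billion

Discount-window loan ¥433 billion: bank balance sheets expand → +¥433B.
Asset sale (to non-banks) ¥34 billion: bank balance sheets shrink → −¥34B.
OMO purchase (from banks) ¥174 billion: just an asset swap on bank balance sheets → 0.
Net: 433 − 34 + 0 = +¥399 billion.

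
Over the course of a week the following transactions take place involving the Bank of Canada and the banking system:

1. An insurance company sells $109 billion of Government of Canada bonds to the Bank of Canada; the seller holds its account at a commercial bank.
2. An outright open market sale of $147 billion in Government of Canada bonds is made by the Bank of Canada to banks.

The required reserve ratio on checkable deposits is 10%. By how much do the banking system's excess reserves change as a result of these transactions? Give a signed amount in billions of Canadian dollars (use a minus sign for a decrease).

Asset purchase (from non-banks) $109 billion: reserves +$109B, deposits +$109B.
OMO sale (to banks) $147 billion: reserves −$147B, deposits 0.
Totals: Δreserves = −$38B, Δdeposits = +$109B.
Δrequired reserves = 10% × +$109B = +$10.9B.
Δexcess reserves = Δreserves − Δrequired = −$38B − (+$10.9B) = -$48.9 billion.

-$48.9 billion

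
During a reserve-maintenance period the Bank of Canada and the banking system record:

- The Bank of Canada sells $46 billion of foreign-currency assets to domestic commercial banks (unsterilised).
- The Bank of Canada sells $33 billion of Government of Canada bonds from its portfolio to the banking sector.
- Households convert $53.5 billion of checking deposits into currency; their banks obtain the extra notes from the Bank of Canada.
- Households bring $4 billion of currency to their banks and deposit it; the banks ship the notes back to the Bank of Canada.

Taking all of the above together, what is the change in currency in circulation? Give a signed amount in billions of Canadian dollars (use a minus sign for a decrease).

+$49.5 billion

FX sale $46 billion: no currency enters or leaves circulation → 0.
OMO sale (to banks) $33 billion: no currency enters or leaves circulation → 0.
Currency withdrawal $53.5 billion: notes leave the central bank → +$53.5B.
Currency deposit $4 billion: notes return to the central bank → −$4B.
Net: 0 + 0 + 53.5 − 4 = +$49.5 billion.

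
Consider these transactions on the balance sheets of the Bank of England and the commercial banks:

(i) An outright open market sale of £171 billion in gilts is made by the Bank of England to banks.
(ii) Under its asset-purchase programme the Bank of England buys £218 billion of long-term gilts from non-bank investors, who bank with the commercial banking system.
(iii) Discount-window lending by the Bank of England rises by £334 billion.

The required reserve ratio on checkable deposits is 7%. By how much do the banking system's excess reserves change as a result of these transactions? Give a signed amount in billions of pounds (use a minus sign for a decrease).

OMO sale (to banks) £171 billion: reserves −£171B, deposits 0.
Asset purchase (from non-banks) £218 billion: reserves +£218B, deposits +£218B.
Discount-window loan £334 billion: reserves +£334B, deposits 0.
Totals: Δreserves = +£381B, Δdeposits = +£218B.
Δrequired reserves = 7% × +£218B = +£15.26B.
Δexcess reserves = Δreserves − Δrequired = +£381B − (+£15.26B) = +£365.74 billion.

+£365.74 billion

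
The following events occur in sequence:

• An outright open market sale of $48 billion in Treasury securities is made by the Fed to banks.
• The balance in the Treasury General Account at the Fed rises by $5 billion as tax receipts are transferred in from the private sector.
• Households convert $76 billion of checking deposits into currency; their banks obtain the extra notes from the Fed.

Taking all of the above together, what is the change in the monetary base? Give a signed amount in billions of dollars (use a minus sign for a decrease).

OMO sale (to banks) $48 billion: Fed balance sheet contracts → −$48B.
Government account inflow $5 billion: reserves shift to a non-base liability → −$5B.
Currency withdrawal $76 billion: just a shift between currency and reserves — both are base money → 0.
Net: −48 − 5 + 0 = -$53 billion.

-$53 billion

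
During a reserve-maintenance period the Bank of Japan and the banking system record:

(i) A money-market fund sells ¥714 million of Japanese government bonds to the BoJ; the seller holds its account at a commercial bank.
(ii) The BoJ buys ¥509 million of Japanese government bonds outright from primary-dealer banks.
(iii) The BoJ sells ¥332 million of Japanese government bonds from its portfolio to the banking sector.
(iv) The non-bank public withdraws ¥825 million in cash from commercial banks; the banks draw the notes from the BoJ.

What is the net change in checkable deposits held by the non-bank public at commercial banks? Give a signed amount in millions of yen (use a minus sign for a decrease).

Asset purchase (from non-banks) ¥714 million: non-bank counterparties' bank balances rise → +¥714M.
OMO purchase (from banks) ¥509 million: the counterparty is a bank, so public deposits are unchanged → 0.
OMO sale (to banks) ¥332 million: the counterparty is a bank, so public deposits are unchanged → 0.
Currency withdrawal ¥825 million: non-bank counterparties' bank balances fall → −¥825M.
Net: 714 + 0 + 0 − 825 = -¥111 million.

-¥111 million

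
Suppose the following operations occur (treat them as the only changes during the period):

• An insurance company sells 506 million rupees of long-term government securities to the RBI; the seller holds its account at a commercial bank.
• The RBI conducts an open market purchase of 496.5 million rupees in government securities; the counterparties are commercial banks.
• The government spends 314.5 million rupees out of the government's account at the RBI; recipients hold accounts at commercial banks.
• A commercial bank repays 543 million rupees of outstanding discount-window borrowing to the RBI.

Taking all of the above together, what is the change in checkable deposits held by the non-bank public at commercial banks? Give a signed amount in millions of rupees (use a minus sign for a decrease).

RBI balance sheet:
  Assets:      Securities +1002.5M, Loans to banks −543M
  Liabilities: Bank reserves +774M, Government deposits −314.5M
Commercial banking system:
  Assets:      Reserves at CB +774M, Securities −496.5M
  Liabilities: Checkable deposits +820.5M, Borrowings from CB −543M
So the change in checkable deposits held by the non-bank public at commercial banks is +820.5 million.

+820.5 million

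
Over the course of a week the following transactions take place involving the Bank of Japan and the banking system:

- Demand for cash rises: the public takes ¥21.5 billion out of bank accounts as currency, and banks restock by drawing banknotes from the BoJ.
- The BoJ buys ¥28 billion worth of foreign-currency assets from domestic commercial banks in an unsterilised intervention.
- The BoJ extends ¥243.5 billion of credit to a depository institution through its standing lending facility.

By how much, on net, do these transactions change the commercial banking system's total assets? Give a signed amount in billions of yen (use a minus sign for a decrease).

+¥222 billion

BoJ balance sheet:
  Assets:      Loans to banks +¥243.5B, Foreign assets +¥28B
  Liabilities: Bank reserves +¥250B, Currency in circulation +¥21.5B
Commercial banking system:
  Assets:      Reserves at CB +¥250B, Foreign assets −¥28B
  Liabilities: Checkable deposits −¥21.5B, Borrowings from CB +¥243.5B
Change in total bank assets = +¥222 billion.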